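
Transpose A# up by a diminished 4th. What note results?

D

A up a perfect fourth is D, so the target letter is D.
From A#, a diminished fourth is 4 semitones up: D.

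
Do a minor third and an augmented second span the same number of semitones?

A minor third spans 3 semitones; an augmented second spans 3.
They are enharmonically equivalent.

Yes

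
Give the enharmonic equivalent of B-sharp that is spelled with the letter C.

C

B# is pitch class 0. The letter C alone is pitch class 0.
Pitch class 0 on C needs no accidental: C.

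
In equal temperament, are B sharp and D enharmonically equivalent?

B# is pitch class 0; D is pitch class 2.
The pitch classes differ (0 vs. 2), so they are not enharmonic equivalents.

No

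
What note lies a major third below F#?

A third below F lands on the letter D.
A major third spans 4 semitones, so F# moves to pitch class 2. On the letter D that is D.

D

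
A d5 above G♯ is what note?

A fifth above G lands on the letter D.
A diminished fifth spans 6 semitones, so G# moves to pitch class 2. On the letter D that is D.

D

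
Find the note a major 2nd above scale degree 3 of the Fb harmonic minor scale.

Scale degree 3 of Fb harmonic minor is Abb.
A major second (2 semitones) above Abb lands on the letter B, giving Bbb.

Bbb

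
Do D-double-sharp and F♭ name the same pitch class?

D## is pitch class 4; Fb is pitch class 4.
All spellings map to pitch class 4, so they are enharmonically equivalent.

Yes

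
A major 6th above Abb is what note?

Fb

A sixth above A lands on the letter F.
A major sixth spans 9 semitones, so Abb moves to pitch class 4. On the letter F that is Fb.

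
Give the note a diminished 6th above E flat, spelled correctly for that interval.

E up a major sixth is C#, so the target letter is C.
From Eb, a diminished sixth is 7 semitones up: Cbb.

Cbb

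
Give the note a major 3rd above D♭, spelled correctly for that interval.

F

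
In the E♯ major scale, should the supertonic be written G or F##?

F##

Each scale degree takes a distinct letter name. Degree 2 of a scale on E must use the letter F.
F## and G are enharmonically the same pitch, but only F## uses the letter F, so it is the correct spelling here.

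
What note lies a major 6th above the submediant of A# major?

D##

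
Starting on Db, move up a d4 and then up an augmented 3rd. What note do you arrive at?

A diminished fourth up from Db is Gbb (letter G, 4 semitones up).
An augmented third up from Gbb is Bb (letter B, 5 semitones up).

Bb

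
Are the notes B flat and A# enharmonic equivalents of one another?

Bb = pitch class 10 and A# = pitch class 10 — the same pitch class, so they are enharmonic equivalents.

Yes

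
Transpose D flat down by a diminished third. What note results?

B

A third below D lands on the letter B.
A diminished third spans 2 semitones, so Db moves to pitch class 11. On the letter B that is B.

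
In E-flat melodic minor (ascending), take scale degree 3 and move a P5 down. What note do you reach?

Cb

Scale degree 3 of Eb melodic minor (ascending) is Gb.
A perfect fifth (7 semitones) below Gb lands on the letter C, giving Cb.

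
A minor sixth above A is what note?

A up a major sixth is F#, so the target letter is F.
From A, a minor sixth is 8 semitones up: F.

F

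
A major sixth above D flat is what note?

Bb

D up a major sixth is B, so the target letter is B.
From Db, a major sixth is 9 semitones up: Bb.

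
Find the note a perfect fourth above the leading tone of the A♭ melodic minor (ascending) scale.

C

The leading tone of Ab melodic minor (ascending) is G.
A perfect fourth (5 semitones) above G lands on the letter C, giving C.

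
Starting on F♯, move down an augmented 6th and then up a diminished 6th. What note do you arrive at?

An augmented sixth down from F# is Ab (letter A, 10 semitones down).
A diminished sixth up from Ab is Fbb (letter F, 7 semitones up).

Fbb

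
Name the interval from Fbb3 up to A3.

doubly augmented third

Counting letters F–G–A gives a third.
Fbb→A = 6 semitones, 2 wider than the major third (4), so doubly augmented.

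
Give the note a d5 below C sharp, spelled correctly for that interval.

C down a perfect fifth is F, so the target letter is F.
From C#, a diminished fifth is 6 semitones down: F##.

F##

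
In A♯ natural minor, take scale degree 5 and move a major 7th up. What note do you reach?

D##

Scale degree 5 of A# natural minor is E#.
A major seventh (11 semitones) above E# lands on the letter D, giving D##.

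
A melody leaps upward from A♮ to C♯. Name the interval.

The letter names run A→C, a span of 2 letter steps, so the interval is some kind of third.
A to C# is 4 semitones. A major third is 4, so 4 makes it major.

major third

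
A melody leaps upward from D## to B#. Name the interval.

minor sixth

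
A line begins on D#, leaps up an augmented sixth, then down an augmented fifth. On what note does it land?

E#

An augmented sixth up from D# is B## (letter B, 10 semitones up).
An augmented fifth down from B## is E# (letter E, 8 semitones down).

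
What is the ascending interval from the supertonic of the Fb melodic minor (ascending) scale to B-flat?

major third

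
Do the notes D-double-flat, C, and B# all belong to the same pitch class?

Dbb = pitch class 0 and C = pitch class 0 and B# = pitch class 0 — the same pitch class, so they are enharmonic equivalents.

Yes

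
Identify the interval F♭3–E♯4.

doubly augmented seventh

The letter names run F→E, a span of 6 letter steps, so the interval is some kind of seventh.
Fb to E# is 13 semitones. A major seventh is 11, so 13 makes it doubly augmented.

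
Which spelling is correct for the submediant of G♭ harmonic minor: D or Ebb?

Ebb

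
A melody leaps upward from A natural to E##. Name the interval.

The letter names run A→E, a span of 4 letter steps, so the interval is some kind of fifth.
A to E## is 9 semitones. A perfect fifth is 7, so 9 makes it doubly augmented.

doubly augmented fifth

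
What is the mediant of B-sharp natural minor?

D#

Degree 3 takes the letter 2 steps above B, which is D.
In natural minor, degree 3 sits 3 semitones above the tonic. B# + 3 semitones is pitch class 3, spelled on D as D#.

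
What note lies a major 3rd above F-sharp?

A third above F lands on the letter A.
A major third spans 4 semitones, so F# moves to pitch class 10. On the letter A that is A#.

A#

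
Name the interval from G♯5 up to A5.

minor second

Counting letters G–A gives a second.
G#→A = 1 semitone, 1 narrower than the major second (2), so minor.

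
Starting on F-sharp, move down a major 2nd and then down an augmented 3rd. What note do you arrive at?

A major second down from F# is E (letter E, 2 semitones down).
An augmented third down from E is Cb (letter C, 5 semitones down).

Cb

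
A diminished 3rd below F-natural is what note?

F down a major third is Db, so the target letter is D.
From F, a diminished third is 2 semitones down: D#.

D#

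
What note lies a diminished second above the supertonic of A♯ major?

C

The supertonic of A# major is B#.
A diminished second (0 semitones) above B# lands on the letter C, giving C.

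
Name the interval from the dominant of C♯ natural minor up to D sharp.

perfect fifth

The dominant of C# natural minor is G#.
G# up to D#: letters G→D make it a fifth; 7 semitones makes it perfect.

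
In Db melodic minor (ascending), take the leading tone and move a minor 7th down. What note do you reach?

The leading tone of Db melodic minor (ascending) is C.
A minor seventh (10 semitones) below C lands on the letter D, giving D.

D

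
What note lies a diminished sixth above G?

A sixth above G lands on the letter E.
A diminished sixth spans 7 semitones, so G moves to pitch class 2. On the letter E that is Ebb.

Ebb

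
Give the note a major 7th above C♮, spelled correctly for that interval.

B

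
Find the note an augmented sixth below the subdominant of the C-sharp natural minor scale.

The subdominant of C# natural minor is F#.
An augmented sixth (10 semitones) below F# lands on the letter A, giving Ab.

Ab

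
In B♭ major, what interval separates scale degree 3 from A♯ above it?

augmented fifth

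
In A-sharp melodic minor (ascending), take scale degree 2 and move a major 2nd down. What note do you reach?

A#

Scale degree 2 of A# melodic minor (ascending) is B#.
A major second (2 semitones) below B# lands on the letter A, giving A#.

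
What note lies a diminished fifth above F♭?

A fifth above F lands on the letter C.
A diminished fifth spans 6 semitones, so Fb moves to pitch class 10. On the letter C that is Cbb.

Cbb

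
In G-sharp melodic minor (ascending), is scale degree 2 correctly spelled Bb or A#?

A#

Each scale degree takes a distinct letter name. Degree 2 of a scale on G must use the letter A.
A# and Bb are enharmonically the same pitch, but only A# uses the letter A, so it is the correct spelling here.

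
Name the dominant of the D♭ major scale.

Ab

The Db major scale runs Db Eb F Gb Ab Bb C.
Degree 5 is Ab.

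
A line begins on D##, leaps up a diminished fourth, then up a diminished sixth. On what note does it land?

Eb

A diminished fourth up from D## is G# (letter G, 4 semitones up).
A diminished sixth up from G# is Eb (letter E, 7 semitones up).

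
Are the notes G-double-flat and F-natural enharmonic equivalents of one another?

Gbb is pitch class 5; F is pitch class 5.
All spellings map to pitch class 5, so they are enharmonically equivalent.

Yes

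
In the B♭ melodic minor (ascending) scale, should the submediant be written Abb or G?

Each scale degree takes a distinct letter name. Degree 6 of a scale on B must use the letter G.
G and Abb are enharmonically the same pitch, but only G uses the letter G, so it is the correct spelling here.

G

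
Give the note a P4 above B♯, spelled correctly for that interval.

E#

B up a perfect fourth is E, so the target letter is E.
From B#, a perfect fourth is 5 semitones up: E#.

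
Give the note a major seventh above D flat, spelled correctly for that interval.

A seventh above D lands on the letter C.
A major seventh spans 11 semitones, so Db moves to pitch class 0. On the letter C that is C.

C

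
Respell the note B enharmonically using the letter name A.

Plain A sits 2 semitones below B, so on the letter A the same pitch needs a double sharp: A##.

A##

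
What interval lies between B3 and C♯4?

major second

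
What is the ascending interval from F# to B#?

augmented fourth

The letter names run F→B, a span of 3 letter steps, so the interval is some kind of fourth.
F# to B# is 6 semitones. A perfect fourth is 5, so 6 makes it augmented.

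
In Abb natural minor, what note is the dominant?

Ebb

Degree 5 takes the letter 4 steps above A, which is E.
In natural minor, degree 5 sits 7 semitones above the tonic. Abb + 7 semitones is pitch class 2, spelled on E as Ebb.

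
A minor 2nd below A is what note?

A second below A lands on the letter G.
A minor second spans 1 semitone, so A moves to pitch class 8. On the letter G that is G#.

G#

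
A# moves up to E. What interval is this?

diminished fifth

The letter names run A→E, a span of 4 letter steps, so the interval is some kind of fifth.
A# to E is 6 semitones. A perfect fifth is 7, so 6 makes it diminished.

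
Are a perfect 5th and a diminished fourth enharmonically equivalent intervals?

No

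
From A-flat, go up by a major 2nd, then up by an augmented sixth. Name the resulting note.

G#

A major second up from Ab is Bb (letter B, 2 semitones up).
An augmented sixth up from Bb is G# (letter G, 10 semitones up).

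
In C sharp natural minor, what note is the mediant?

The C# natural minor scale runs C# D# E F# G# A B.
Degree 3 is E.

E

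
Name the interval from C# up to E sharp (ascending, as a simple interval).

major third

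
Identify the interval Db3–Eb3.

major second

Counting letters D–E gives a second.
Db→Eb = 2 semitones, exactly the major second.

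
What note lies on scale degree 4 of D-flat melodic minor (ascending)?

The Db melodic minor (ascending) scale runs Db Eb Fb Gb Ab Bb C.
Degree 4 is Gb.

Gb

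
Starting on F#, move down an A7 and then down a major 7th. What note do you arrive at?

Abb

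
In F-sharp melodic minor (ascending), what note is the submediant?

D#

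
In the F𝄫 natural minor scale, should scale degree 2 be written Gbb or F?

Each scale degree takes a distinct letter name. Degree 2 of a scale on F must use the letter G.
Gbb and F are enharmonically the same pitch, but only Gbb uses the letter G, so it is the correct spelling here.

Gbb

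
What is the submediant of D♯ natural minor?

B

Degree 6 takes the letter 5 steps above D, which is B.
In natural minor, degree 6 sits 8 semitones above the tonic. D# + 8 semitones is pitch class 11, spelled on B as B.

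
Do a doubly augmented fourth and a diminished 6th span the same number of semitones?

Yes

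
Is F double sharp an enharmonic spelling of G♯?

No

Two spellings are enharmonically equivalent only if they share a pitch class.
Here F## → 7, G# → 8; 7 ≠ 8, so they are not.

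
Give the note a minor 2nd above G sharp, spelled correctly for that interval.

A

A second above G lands on the letter A.
A minor second spans 1 semitone, so G# moves to pitch class 9. On the letter A that is A.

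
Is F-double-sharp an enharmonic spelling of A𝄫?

F## = pitch class 7 and Abb = pitch class 7 — the same pitch class, so they are enharmonic equivalents.

Yes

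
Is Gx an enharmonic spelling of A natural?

Yes

G## is pitch class 9; A is pitch class 9.
All spellings map to pitch class 9, so they are enharmonically equivalent.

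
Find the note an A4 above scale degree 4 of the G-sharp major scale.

Scale degree 4 of G# major is C#.
An augmented fourth (6 semitones) above C# lands on the letter F, giving F##.

F##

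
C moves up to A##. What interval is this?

Counting letters C–D–E–F–G–A gives a sixth.
C→A## = 11 semitones, 2 wider than the major sixth (9), so doubly augmented.

doubly augmented sixth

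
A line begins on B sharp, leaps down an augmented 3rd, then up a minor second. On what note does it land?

Ab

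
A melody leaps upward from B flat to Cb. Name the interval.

Counting letters B–C gives a second.
Bb→Cb = 1 semitone, 1 narrower than the major second (2), so minor.

minor second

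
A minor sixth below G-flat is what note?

Bb

G down a major sixth is Bb, so the target letter is B.
From Gb, a minor sixth is 8 semitones down: Bb.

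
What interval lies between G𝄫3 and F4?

Counting letters G–A–B–C–D–E–F gives a seventh.
Gbb→F = 12 semitones, 1 wider than the major seventh (11), so augmented.

augmented seventh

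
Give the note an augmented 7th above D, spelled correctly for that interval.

A seventh above D lands on the letter C.
An augmented seventh spans 12 semitones, so D moves to pitch class 2. On the letter C that is C##.

C##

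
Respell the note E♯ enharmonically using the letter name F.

F

E# is pitch class 5. The letter F alone is pitch class 5.
Pitch class 5 on F needs no accidental: F.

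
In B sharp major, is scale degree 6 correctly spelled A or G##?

G##

Each scale degree takes a distinct letter name. Degree 6 of a scale on B must use the letter G.
G## and A are enharmonically the same pitch, but only G## uses the letter G, so it is the correct spelling here.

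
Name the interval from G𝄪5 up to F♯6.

Counting letters G–A–B–C–D–E–F gives a seventh.
G##→F# = 9 semitones, 2 narrower than the major seventh (11), so diminished.

diminished seventh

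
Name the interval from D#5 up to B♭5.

diminished sixth

Counting letters D–E–F–G–A–B gives a sixth.
D#→Bb = 7 semitones, 2 narrower than the major sixth (9), so diminished.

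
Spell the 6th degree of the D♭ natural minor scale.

Degree 6 takes the letter 5 steps above D, which is B.
In natural minor, degree 6 sits 8 semitones above the tonic. Db + 8 semitones is pitch class 9, spelled on B as Bbb.

Bbb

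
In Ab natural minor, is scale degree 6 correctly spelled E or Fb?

Each scale degree takes a distinct letter name. Degree 6 of a scale on A must use the letter F.
Fb and E are enharmonically the same pitch, but only Fb uses the letter F, so it is the correct spelling here.

Fb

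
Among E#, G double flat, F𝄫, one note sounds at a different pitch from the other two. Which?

In 12-tone equal temperament, enharmonic equivalents share a pitch class. E# is pitch class 5; Gbb is pitch class 5; Fbb is pitch class 3.
E# and Gbb share pitch class 5, while Fbb is pitch class 3.

Fbb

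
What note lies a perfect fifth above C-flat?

A fifth above C lands on the letter G.
A perfect fifth spans 7 semitones, so Cb moves to pitch class 6. On the letter G that is Gb.

Gb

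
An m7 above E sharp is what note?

D#

A seventh above E lands on the letter D.
A minor seventh spans 10 semitones, so E# moves to pitch class 3. On the letter D that is D#.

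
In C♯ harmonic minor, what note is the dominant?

Degree 5 takes the letter 4 steps above C, which is G.
In harmonic minor, degree 5 sits 7 semitones above the tonic. C# + 7 semitones is pitch class 8, spelled on G as G#.

G#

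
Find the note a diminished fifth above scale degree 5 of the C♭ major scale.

Scale degree 5 of Cb major is Gb.
A diminished fifth (6 semitones) above Gb lands on the letter D, giving Dbb.

Dbb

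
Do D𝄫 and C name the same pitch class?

Dbb = pitch class 0 and C = pitch class 0 — the same pitch class, so they are enharmonic equivalents.

Yes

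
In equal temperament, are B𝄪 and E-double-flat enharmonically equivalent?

Two spellings are enharmonically equivalent only if they share a pitch class.
Here B## → 1, Ebb → 2; 1 ≠ 2, so they are not.

No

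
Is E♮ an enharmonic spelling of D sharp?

No

Two spellings are enharmonically equivalent only if they share a pitch class.
Here E → 4, D# → 3; 3 ≠ 4, so they are not.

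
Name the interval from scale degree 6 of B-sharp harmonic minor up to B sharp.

major third

Scale degree 6 of B# harmonic minor is G#.
G# up to B#: letters G→B make it a third; 4 semitones makes it major.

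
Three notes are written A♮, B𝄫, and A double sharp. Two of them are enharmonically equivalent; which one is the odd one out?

In 12-tone equal temperament, enharmonic equivalents share a pitch class. A is pitch class 9; Bbb is pitch class 9; A## is pitch class 11.
A and Bbb share pitch class 9, while A## is pitch class 11.

A##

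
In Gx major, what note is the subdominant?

C##

Degree 4 takes the letter 3 steps above G, which is C.
In major, degree 4 sits 5 semitones above the tonic. G## + 5 semitones is pitch class 2, spelled on C as C##.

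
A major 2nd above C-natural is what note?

A second above C lands on the letter D.
A major second spans 2 semitones, so C moves to pitch class 2. On the letter D that is D.

D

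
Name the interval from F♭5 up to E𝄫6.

minor seventh

The letter names run F→E, a span of 6 letter steps, so the interval is some kind of seventh.
Fb to Ebb is 10 semitones. A major seventh is 11, so 10 makes it minor.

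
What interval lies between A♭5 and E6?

augmented fifth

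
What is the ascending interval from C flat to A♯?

Counting letters C–D–E–F–G–A gives a sixth.
Cb→A# = 11 semitones, 2 wider than the major sixth (9), so doubly augmented.

doubly augmented sixth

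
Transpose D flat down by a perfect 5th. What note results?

A fifth below D lands on the letter G.
A perfect fifth spans 7 semitones, so Db moves to pitch class 6. On the letter G that is Gb.

Gb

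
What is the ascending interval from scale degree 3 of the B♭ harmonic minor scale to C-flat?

Scale degree 3 of Bb harmonic minor is Db.
Db up to Cb: letters D→C make it a seventh; 10 semitones makes it minor.

minor seventh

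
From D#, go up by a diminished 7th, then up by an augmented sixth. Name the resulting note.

A diminished seventh up from D# is C (letter C, 9 semitones up).
An augmented sixth up from C is A# (letter A, 10 semitones up).

A#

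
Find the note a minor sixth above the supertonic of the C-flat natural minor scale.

The supertonic of Cb natural minor is Db.
A minor sixth (8 semitones) above Db lands on the letter B, giving Bbb.

Bbb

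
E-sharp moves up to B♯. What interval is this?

perfect fifth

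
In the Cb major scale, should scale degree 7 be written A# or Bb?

Each scale degree takes a distinct letter name. Degree 7 of a scale on C must use the letter B.
Bb and A# are enharmonically the same pitch, but only Bb uses the letter B, so it is the correct spelling here.

Bb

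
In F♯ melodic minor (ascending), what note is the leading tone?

The F# melodic minor (ascending) scale runs F# G# A B C# D# E#.
Degree 7 is E#.

E#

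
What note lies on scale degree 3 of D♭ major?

F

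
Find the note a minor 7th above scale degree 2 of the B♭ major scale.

Bb

Scale degree 2 of Bb major is C.
A minor seventh (10 semitones) above C lands on the letter B, giving Bb.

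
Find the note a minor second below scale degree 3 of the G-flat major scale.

Scale degree 3 of Gb major is Bb.
A minor second (1 semitone) below Bb lands on the letter A, giving A.

A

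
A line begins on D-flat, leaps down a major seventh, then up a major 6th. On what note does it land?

A major seventh down from Db is Ebb (letter E, 11 semitones down).
A major sixth up from Ebb is Cb (letter C, 9 semitones up).

Cb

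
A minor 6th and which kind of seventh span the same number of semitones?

doubly diminished

A minor sixth spans 8 semitones.
A seventh spanning 8 semitones is doubly diminished (the major seventh is 11).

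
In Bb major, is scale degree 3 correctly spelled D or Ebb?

Each scale degree takes a distinct letter name. Degree 3 of a scale on B must use the letter D.
D and Ebb are enharmonically the same pitch, but only D uses the letter D, so it is the correct spelling here.

D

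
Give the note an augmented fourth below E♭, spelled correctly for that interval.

A fourth below E lands on the letter B.
An augmented fourth spans 6 semitones, so Eb moves to pitch class 9. On the letter B that is Bbb.

Bbb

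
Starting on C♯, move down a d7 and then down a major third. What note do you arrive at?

B#

A diminished seventh down from C# is D## (letter D, 9 semitones down).
A major third down from D## is B# (letter B, 4 semitones down).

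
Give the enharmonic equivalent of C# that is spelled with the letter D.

Db

C# is pitch class 1. The letter D alone is pitch class 2.
To reach pitch class 1 from D requires an offset of -1 semitone, i.e. flat: Db.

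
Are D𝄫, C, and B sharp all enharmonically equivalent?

Yes

Dbb = pitch class 0 and C = pitch class 0 and B# = pitch class 0 — the same pitch class, so they are enharmonic equivalents.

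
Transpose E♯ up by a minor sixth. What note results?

C#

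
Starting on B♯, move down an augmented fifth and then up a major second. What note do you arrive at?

F#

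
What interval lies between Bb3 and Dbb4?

diminished third

Counting letters B–C–D gives a third.
Bb→Dbb = 2 semitones, 2 narrower than the major third (4), so diminished.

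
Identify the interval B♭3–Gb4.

Counting letters B–C–D–E–F–G gives a sixth.
Bb→Gb = 8 semitones, 1 narrower than the major sixth (9), so minor.

minor sixth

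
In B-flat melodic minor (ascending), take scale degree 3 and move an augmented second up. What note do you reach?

E

Scale degree 3 of Bb melodic minor (ascending) is Db.
An augmented second (3 semitones) above Db lands on the letter E, giving E.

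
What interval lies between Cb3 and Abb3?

minor sixth

Counting letters C–D–E–F–G–A gives a sixth.
Cb→Abb = 8 semitones, 1 narrower than the major sixth (9), so minor.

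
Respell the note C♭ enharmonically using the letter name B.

B

Cb is pitch class 11. The letter B alone is pitch class 11.
Pitch class 11 on B needs no accidental: B.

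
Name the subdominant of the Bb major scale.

Eb

Degree 4 takes the letter 3 steps above B, which is E.
In major, degree 4 sits 5 semitones above the tonic. Bb + 5 semitones is pitch class 3, spelled on E as Eb.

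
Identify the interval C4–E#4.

augmented third

Counting letters C–D–E gives a third.
C→E# = 5 semitones, 1 wider than the major third (4), so augmented.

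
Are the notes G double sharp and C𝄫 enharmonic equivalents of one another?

No

Two spellings are enharmonically equivalent only if they share a pitch class.
Here G## → 9, Cbb → 10; 9 ≠ 10, so they are not.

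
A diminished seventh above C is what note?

C up a major seventh is B, so the target letter is B.
From C, a diminished seventh is 9 semitones up: Bbb.

Bbb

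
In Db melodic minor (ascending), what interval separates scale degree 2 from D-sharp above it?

augmented seventh

Scale degree 2 of Db melodic minor (ascending) is Eb.
Eb up to D#: letters E→D make it a seventh; 12 semitones makes it augmented.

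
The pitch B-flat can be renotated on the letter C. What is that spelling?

Cbb

Bb is pitch class 10. The letter C alone is pitch class 0.
To reach pitch class 10 from C requires an offset of -2 semitones, i.e. double flat: Cbb.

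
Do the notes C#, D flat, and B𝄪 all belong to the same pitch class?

C# is pitch class 1; Db is pitch class 1; B## is pitch class 1.
All spellings map to pitch class 1, so they are enharmonically equivalent.

Yes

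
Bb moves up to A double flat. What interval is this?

diminished seventh

Counting letters B–C–D–E–F–G–A gives a seventh.
Bb→Abb = 9 semitones, 2 narrower than the major seventh (11), so diminished.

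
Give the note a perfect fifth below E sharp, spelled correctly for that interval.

A fifth below E lands on the letter A.
A perfect fifth spans 7 semitones, so E# moves to pitch class 10. On the letter A that is A#.

A#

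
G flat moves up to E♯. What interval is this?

doubly augmented sixth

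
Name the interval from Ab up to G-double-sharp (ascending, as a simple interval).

Counting letters A–B–C–D–E–F–G gives a seventh.
Ab→G## = 13 semitones, 2 wider than the major seventh (11), so doubly augmented.

doubly augmented seventh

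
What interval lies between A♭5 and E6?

augmented fifth

Counting letters A–B–C–D–E gives a fifth.
Ab→E = 8 semitones, 1 wider than the perfect fifth (7), so augmented.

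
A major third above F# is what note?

A#

A third above F lands on the letter A.
A major third spans 4 semitones, so F# moves to pitch class 10. On the letter A that is A#.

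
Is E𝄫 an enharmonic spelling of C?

Ebb is pitch class 2; C is pitch class 0.
The pitch classes differ (2 vs. 0), so they are not enharmonic equivalents.

No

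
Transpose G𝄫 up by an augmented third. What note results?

A third above G lands on the letter B.
An augmented third spans 5 semitones, so Gbb moves to pitch class 10. On the letter B that is Bb.

Bb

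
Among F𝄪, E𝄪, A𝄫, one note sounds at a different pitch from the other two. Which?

In 12-tone equal temperament, enharmonic equivalents share a pitch class. F## is pitch class 7; E## is pitch class 6; Abb is pitch class 7.
F## and Abb share pitch class 7, while E## is pitch class 6.

E##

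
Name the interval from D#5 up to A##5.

augmented fifth

The letter names run D→A, a span of 4 letter steps, so the interval is some kind of fifth.
D# to A## is 8 semitones. A perfect fifth is 7, so 8 makes it augmented.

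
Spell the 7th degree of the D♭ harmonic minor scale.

C

The Db harmonic minor scale runs Db Eb Fb Gb Ab Bbb C.
Degree 7 is C.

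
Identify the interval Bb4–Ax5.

doubly augmented seventh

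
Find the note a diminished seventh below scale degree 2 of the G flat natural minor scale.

B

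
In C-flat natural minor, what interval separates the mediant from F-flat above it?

major second

The mediant of Cb natural minor is Ebb.
Ebb up to Fb: letters E→F make it a second; 2 semitones makes it major.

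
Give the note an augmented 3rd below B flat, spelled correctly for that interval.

Gbb

A third below B lands on the letter G.
An augmented third spans 5 semitones, so Bb moves to pitch class 5. On the letter G that is Gbb.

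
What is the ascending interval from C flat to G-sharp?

doubly augmented fifth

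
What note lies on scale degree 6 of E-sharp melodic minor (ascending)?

C##

Degree 6 takes the letter 5 steps above E, which is C.
In melodic minor (ascending), degree 6 sits 9 semitones above the tonic. E# + 9 semitones is pitch class 2, spelled on C as C##.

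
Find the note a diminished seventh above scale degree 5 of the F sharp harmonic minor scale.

Scale degree 5 of F# harmonic minor is C#.
A diminished seventh (9 semitones) above C# lands on the letter B, giving Bb.

Bb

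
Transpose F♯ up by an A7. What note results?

A seventh above F lands on the letter E.
An augmented seventh spans 12 semitones, so F# moves to pitch class 6. On the letter E that is E##.

E##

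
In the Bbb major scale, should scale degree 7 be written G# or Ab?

Ab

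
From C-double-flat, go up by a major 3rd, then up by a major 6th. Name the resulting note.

A major third up from Cbb is Ebb (letter E, 4 semitones up).
A major sixth up from Ebb is Cb (letter C, 9 semitones up).

Cb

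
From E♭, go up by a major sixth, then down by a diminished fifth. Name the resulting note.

A major sixth up from Eb is C (letter C, 9 semitones up).
A diminished fifth down from C is F# (letter F, 6 semitones down).

F#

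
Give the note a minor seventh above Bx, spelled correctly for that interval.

A##

A seventh above B lands on the letter A.
A minor seventh spans 10 semitones, so B## moves to pitch class 11. On the letter A that is A##.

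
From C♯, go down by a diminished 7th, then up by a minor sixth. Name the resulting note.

B#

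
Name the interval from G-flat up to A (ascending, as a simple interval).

augmented second

The letter names run G→A, a span of 1 letter step, so the interval is some kind of second.
Gb to A is 3 semitones. A major second is 2, so 3 makes it augmented.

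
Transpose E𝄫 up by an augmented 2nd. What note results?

A second above E lands on the letter F.
An augmented second spans 3 semitones, so Ebb moves to pitch class 5. On the letter F that is F.

F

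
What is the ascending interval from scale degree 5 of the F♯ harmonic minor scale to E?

minor third

Scale degree 5 of F# harmonic minor is C#.
C# up to E: letters C→E make it a third; 3 semitones makes it minor.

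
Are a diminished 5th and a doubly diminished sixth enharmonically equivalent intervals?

A diminished fifth spans 6 semitones; a doubly diminished sixth spans 6.
They are enharmonically equivalent.

Yes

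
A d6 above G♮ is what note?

G up a major sixth is E, so the target letter is E.
From G, a diminished sixth is 7 semitones up: Ebb.

Ebb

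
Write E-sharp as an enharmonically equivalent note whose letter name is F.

Plain F sits at the same pitch as E#, so on the letter F the same pitch needs a natural: F.

F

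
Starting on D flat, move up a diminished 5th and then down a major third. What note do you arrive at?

A diminished fifth up from Db is Abb (letter A, 6 semitones up).
A major third down from Abb is Fbb (letter F, 4 semitones down).

Fbb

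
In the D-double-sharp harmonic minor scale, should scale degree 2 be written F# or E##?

Each scale degree takes a distinct letter name. Degree 2 of a scale on D must use the letter E.
E## and F# are enharmonically the same pitch, but only E## uses the letter E, so it is the correct spelling here.

E##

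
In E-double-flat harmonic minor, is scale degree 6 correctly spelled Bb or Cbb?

Each scale degree takes a distinct letter name. Degree 6 of a scale on E must use the letter C.
Cbb and Bb are enharmonically the same pitch, but only Cbb uses the letter C, so it is the correct spelling here.

Cbb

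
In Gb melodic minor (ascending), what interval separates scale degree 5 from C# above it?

Scale degree 5 of Gb melodic minor (ascending) is Db.
Db up to C#: letters D→C make it a seventh; 12 semitones makes it augmented.

augmented seventh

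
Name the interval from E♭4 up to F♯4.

The letter names run E→F, a span of 1 letter step, so the interval is some kind of second.
Eb to F# is 3 semitones. A major second is 2, so 3 makes it augmented.

augmented second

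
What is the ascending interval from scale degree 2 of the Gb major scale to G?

major seventh

Scale degree 2 of Gb major is Ab.
Ab up to G: letters A→G make it a seventh; 11 semitones makes it major.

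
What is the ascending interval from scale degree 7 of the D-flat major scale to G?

perfect fifth

Scale degree 7 of Db major is C.
C up to G: letters C→G make it a fifth; 7 semitones makes it perfect.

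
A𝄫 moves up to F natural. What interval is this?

augmented sixth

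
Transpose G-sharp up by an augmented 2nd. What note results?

G up a major second is A, so the target letter is A.
From G#, an augmented second is 3 semitones up: A##.

A##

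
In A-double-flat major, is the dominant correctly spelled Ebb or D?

Each scale degree takes a distinct letter name. Degree 5 of a scale on A must use the letter E.
Ebb and D are enharmonically the same pitch, but only Ebb uses the letter E, so it is the correct spelling here.

Ebb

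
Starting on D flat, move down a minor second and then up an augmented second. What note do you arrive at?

A minor second down from Db is C (letter C, 1 semitone down).
An augmented second up from C is D# (letter D, 3 semitones up).

D#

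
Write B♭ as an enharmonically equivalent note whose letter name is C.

Plain C sits 2 semitones above Bb, so on the letter C the same pitch needs a double flat: Cbb.

Cbb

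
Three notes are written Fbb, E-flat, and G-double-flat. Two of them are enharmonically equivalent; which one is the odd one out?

In 12-tone equal temperament, enharmonic equivalents share a pitch class. Fbb is pitch class 3; Eb is pitch class 3; Gbb is pitch class 5.
Fbb and Eb share pitch class 3, while Gbb is pitch class 5.

Gbb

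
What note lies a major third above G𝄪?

B##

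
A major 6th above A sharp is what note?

A sixth above A lands on the letter F.
A major sixth spans 9 semitones, so A# moves to pitch class 7. On the letter F that is F##.

F##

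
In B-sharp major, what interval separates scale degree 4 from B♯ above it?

Scale degree 4 of B# major is E#.
E# up to B#: letters E→B make it a fifth; 7 semitones makes it perfect.

perfect fifth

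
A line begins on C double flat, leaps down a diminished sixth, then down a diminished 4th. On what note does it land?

B

A diminished sixth down from Cbb is Eb (letter E, 7 semitones down).
A diminished fourth down from Eb is B (letter B, 4 semitones down).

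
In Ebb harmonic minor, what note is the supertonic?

Fb

The Ebb harmonic minor scale runs Ebb Fb Gbb Abb Bbb Cbb Db.
Degree 2 is Fb.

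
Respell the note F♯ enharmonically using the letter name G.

Gb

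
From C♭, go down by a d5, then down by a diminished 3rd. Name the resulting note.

D#

A diminished fifth down from Cb is F (letter F, 6 semitones down).
A diminished third down from F is D# (letter D, 2 semitones down).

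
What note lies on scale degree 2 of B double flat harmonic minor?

Cb

Degree 2 takes the letter 1 step above B, which is C.
In harmonic minor, degree 2 sits 2 semitones above the tonic. Bbb + 2 semitones is pitch class 11, spelled on C as Cb.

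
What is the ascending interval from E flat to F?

The letter names run E→F, a span of 1 letter step, so the interval is some kind of second.
Eb to F is 2 semitones. A major second is 2, so 2 makes it major.

major second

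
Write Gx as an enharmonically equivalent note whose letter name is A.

G## is pitch class 9. The letter A alone is pitch class 9.
Pitch class 9 on A needs no accidental: A.

A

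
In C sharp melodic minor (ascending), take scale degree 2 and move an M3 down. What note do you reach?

Scale degree 2 of C# melodic minor (ascending) is D#.
A major third (4 semitones) below D# lands on the letter B, giving B.

B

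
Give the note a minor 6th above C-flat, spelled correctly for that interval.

C up a major sixth is A, so the target letter is A.
From Cb, a minor sixth is 8 semitones up: Abb.

Abb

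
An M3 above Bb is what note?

D

B up a major third is D#, so the target letter is D.
From Bb, a major third is 4 semitones up: D.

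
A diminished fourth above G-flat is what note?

G up a perfect fourth is C, so the target letter is C.
From Gb, a diminished fourth is 4 semitones up: Cbb.

Cbb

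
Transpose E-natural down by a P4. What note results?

A fourth below E lands on the letter B.
A perfect fourth spans 5 semitones, so E moves to pitch class 11. On the letter B that is B.

B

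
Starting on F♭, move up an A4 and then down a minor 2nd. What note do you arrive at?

A

An augmented fourth up from Fb is Bb (letter B, 6 semitones up).
A minor second down from Bb is A (letter A, 1 semitone down).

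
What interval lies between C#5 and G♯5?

Counting letters C–D–E–F–G gives a fifth.
C#→G# = 7 semitones, exactly the perfect fifth.

perfect fifth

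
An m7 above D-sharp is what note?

C#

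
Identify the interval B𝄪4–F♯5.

doubly diminished fifth

Counting letters B–C–D–E–F gives a fifth.
B##→F# = 5 semitones, 2 narrower than the perfect fifth (7), so doubly diminished.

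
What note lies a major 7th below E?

F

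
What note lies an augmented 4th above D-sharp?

A fourth above D lands on the letter G.
An augmented fourth spans 6 semitones, so D# moves to pitch class 9. On the letter G that is G##.

G##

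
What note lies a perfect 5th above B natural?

A fifth above B lands on the letter F.
A perfect fifth spans 7 semitones, so B moves to pitch class 6. On the letter F that is F#.

F#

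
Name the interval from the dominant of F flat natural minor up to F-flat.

perfect fourth

The dominant of Fb natural minor is Cb.
Cb up to Fb: letters C→F make it a fourth; 5 semitones makes it perfect.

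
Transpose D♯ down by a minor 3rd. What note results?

B#

A third below D lands on the letter B.
A minor third spans 3 semitones, so D# moves to pitch class 0. On the letter B that is B#.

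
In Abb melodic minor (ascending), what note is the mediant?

Degree 3 takes the letter 2 steps above A, which is C.
In melodic minor (ascending), degree 3 sits 3 semitones above the tonic. Abb + 3 semitones is pitch class 10, spelled on C as Cbb.

Cbb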